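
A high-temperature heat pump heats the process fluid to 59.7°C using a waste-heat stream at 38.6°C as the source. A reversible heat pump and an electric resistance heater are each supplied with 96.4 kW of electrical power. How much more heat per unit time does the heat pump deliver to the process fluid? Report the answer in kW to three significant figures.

1420 kW

In absolute terms T_C = 311.75 K and T_H = 332.85 K, so ΔT = 21.10 K.
COP_Carnot = T_H/ΔT = 332.85/21.10 = 15.77.
The heat pump delivers Q̇_H = COP × Ẇ = 1521 kW; the resistance heater delivers Ẇ = 96.40 kW.
Extra = (COP − 1)·Ẇ = 1424 kW.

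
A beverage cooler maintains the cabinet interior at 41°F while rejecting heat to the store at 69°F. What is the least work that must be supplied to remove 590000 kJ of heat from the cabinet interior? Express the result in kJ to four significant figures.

In absolute terms T_C = 278.15 K and T_H = 293.71 K, so ΔT = 15.56 K.
The reversible limit is COP_R = T_C/ΔT = 17.88, so W_min = Q_C/COP = Q_C·ΔT/T_C.
W_min = 590000 × 15.56/278.15 = 33000 kJ.

33000 kJ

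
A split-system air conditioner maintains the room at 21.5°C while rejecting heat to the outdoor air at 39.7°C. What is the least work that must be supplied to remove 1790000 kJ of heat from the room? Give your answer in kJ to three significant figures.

111000 kJ

In absolute terms T_C = 294.65 K and T_H = 312.85 K, so ΔT = 18.20 K.
The reversible limit is COP_R = T_C/ΔT = 16.19, so W_min = Q_C/COP = Q_C·ΔT/T_C.
W_min = 1790000 × 18.20/294.65 = 110600 kJ.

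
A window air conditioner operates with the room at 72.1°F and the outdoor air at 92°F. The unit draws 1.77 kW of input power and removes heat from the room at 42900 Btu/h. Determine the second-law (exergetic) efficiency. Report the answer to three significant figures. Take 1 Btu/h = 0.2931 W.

Converting, Q̇_C = 42900 Btu/h = 12.57 kW, so COP_actual = Q̇_C/Ẇ = 12.57/1.770 = 7.104.
In absolute terms T_C = 295.43 K and T_H = 306.48 K, so ΔT = 11.06 K.
COP_Carnot = T_C/ΔT = 295.43/11.06 = 26.72.
η_II = COP_actual/COP_Carnot = 7.104/26.72 = 0.2658.

0.266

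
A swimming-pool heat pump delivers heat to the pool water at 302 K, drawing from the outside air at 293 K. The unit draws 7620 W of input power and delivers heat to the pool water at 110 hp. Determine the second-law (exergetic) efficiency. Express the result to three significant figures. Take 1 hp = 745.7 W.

Converting, Q̇_H = 110.0 hp = 82030 W, so COP_actual = Q̇_H/Ẇ = 82030/7620 = 10.76.
The reservoir spacing is ΔT = 302 − 293 = 9.000 K.
COP_Carnot = T_H/ΔT = 302.00/9.000 = 33.56.
η_II = COP_actual/COP_Carnot = 10.76/33.56 = 0.3208.

0.321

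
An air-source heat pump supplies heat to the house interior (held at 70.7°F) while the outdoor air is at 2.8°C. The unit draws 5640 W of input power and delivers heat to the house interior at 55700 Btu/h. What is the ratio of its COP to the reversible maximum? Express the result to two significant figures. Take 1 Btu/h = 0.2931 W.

0.18

Converting, Q̇_H = 55700 Btu/h = 16330 W, so COP_actual = Q̇_H/Ẇ = 16330/5640 = 2.895.
In absolute terms T_C = 275.95 K and T_H = 294.65 K, so ΔT = 18.70 K.
COP_Carnot = T_H/ΔT = 294.65/18.70 = 15.76.
η_II = COP_actual/COP_Carnot = 2.895/15.76 = 0.1837.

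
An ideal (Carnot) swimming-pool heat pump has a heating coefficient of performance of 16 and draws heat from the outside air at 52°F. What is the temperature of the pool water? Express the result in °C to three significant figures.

30.1 °C

COP_HP = T_H/(T_H − T_C) rearranges to T_H = COP·T_C/(COP − 1).
With T_C = 284.26 K, T_H = 16 × 284.26/15.00 = 303.21 K.
Converting, 303.21 K = 30.06°C.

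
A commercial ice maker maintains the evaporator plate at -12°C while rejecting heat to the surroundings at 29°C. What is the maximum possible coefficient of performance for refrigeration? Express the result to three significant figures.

In absolute terms T_C = 261.15 K and T_H = 302.15 K, so ΔT = 41.00 K.
For a reversible cycle, COP_Carnot = T_C/ΔT = 261.15/41.00 = 6.370.

6.37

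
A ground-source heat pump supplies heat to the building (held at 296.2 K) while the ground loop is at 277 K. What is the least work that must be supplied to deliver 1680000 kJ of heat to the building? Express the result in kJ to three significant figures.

The reservoir spacing is ΔT = 296.2 − 277 = 19.20 K.
The reversible limit is COP_HP = T_H/ΔT = 15.43, so W_min = Q_H/COP = Q_H·ΔT/T_H.
W_min = 1680000 × 19.20/296.20 = 108900 kJ.

109000 kJ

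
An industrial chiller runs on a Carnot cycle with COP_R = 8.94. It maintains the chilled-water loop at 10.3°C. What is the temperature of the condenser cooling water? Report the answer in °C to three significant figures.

42.0 °C

COP_R = T_C/(T_H − T_C) gives T_H − T_C = T_C/COP.
With T_C = 283.45 K, T_H = 283.45 × (1 + 1/8.94) = 315.16 K.
Converting, 315.16 K = 42.01°C.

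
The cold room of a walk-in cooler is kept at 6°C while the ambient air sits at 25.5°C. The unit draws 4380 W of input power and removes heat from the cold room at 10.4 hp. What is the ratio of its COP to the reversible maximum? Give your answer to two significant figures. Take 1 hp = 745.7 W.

0.12

Converting, Q̇_C = 10.40 hp = 7755 W, so COP_actual = Q̇_C/Ẇ = 7755/4380 = 1.771.
In absolute terms T_C = 279.15 K and T_H = 298.65 K, so ΔT = 19.50 K.
COP_Carnot = T_C/ΔT = 279.15/19.50 = 14.32.
η_II = COP_actual/COP_Carnot = 1.771/14.32 = 0.1237.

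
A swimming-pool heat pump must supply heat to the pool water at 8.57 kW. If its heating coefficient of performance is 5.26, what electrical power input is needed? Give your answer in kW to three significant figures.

1.63 kW

Ẇ = Q̇_H/COP_HP = 8.570/5.26 = 1.629 kW.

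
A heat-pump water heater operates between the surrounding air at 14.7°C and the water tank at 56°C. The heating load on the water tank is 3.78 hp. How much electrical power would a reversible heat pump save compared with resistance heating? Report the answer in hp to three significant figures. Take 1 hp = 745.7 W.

In absolute terms T_C = 287.85 K and T_H = 329.15 K, so ΔT = 41.30 K.
COP_Carnot = T_H/ΔT = 329.15/41.30 = 7.970.
Resistance heating needs Ẇ_res = Q̇_H = 3.780 hp; the reversible heat pump needs only Ẇ_hp = Q̇_H/COP = 0.4743 hp.
Saving = 3.780 − 0.4743 = 3.306 hp.

3.31 hp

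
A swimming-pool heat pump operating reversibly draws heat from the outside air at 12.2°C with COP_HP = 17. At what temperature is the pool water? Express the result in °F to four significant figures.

86.06 °F

COP_HP = T_H/(T_H − T_C) rearranges to T_H = COP·T_C/(COP − 1).
With T_C = 285.35 K, T_H = 17 × 285.35/16.00 = 303.18 K.
Converting, 303.18 K = 86.06°F.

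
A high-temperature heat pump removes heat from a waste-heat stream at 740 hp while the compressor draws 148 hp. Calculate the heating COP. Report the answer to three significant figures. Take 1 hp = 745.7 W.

6.00

The first law gives Q̇_H = Q̇_C + Ẇ, so the three rates are Q̇_C = 740.0, Q̇_H = 888.0, Ẇ = 148.0 hp.
COP_HP = Q̇_H/Ẇ = 888.0/148.0 = 6.000.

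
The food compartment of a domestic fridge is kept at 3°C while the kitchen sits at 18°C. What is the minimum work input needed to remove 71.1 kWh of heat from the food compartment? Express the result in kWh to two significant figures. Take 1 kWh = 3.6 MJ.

3.9 kWh

In absolute terms T_C = 276.15 K and T_H = 291.15 K, so ΔT = 15.00 K.
The reversible limit is COP_R = T_C/ΔT = 18.41, so W_min = Q_C/COP = Q_C·ΔT/T_C.
W_min = 71.10 × 15.00/276.15 = 3.862 kWh.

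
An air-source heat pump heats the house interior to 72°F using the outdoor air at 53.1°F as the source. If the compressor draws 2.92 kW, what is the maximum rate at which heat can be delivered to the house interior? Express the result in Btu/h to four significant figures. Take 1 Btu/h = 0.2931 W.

In absolute terms T_C = 284.87 K and T_H = 295.37 K, so ΔT = 10.50 K.
COP_Carnot = T_H/ΔT = 295.37/10.50 = 28.13.
Q̇_max = COP_Carnot × Ẇ = 28.13 × 2.920 kW = 82.14 kW = 280300 Btu/h.

280300 Btu/h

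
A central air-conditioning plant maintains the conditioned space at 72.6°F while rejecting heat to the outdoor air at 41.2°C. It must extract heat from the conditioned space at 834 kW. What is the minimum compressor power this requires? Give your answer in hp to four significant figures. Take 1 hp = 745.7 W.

In absolute terms T_C = 295.71 K and T_H = 314.35 K, so ΔT = 18.64 K.
COP_Carnot = T_C/ΔT = 295.71/18.64 = 15.86.
Ẇ_min = Q̇/COP_Carnot = 834.0/15.86 = 52.58 kW = 70.52 hp.

70.52 hp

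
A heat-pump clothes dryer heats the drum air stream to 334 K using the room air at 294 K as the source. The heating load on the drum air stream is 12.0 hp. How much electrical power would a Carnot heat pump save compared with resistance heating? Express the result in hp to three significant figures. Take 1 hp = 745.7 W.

The reservoir spacing is ΔT = 334 − 294 = 40.00 K.
COP_Carnot = T_H/ΔT = 334.00/40.00 = 8.350.
Resistance heating needs Ẇ_res = Q̇_H = 12.00 hp; the reversible heat pump needs only Ẇ_hp = Q̇_H/COP = 1.437 hp.
Saving = 12.00 − 1.437 = 10.56 hp.

10.6 hp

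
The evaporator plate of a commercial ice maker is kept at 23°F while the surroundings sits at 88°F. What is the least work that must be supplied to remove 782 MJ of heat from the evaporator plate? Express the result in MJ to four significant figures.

In absolute terms T_C = 268.15 K and T_H = 304.26 K, so ΔT = 36.11 K.
The reversible limit is COP_R = T_C/ΔT = 7.426, so W_min = Q_C/COP = Q_C·ΔT/T_C.
W_min = 782.0 × 36.11/268.15 = 105.3 MJ.

105.3 MJ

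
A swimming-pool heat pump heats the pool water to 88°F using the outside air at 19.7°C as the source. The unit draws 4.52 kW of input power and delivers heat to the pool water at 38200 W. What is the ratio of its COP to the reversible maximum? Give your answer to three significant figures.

0.317

Converting, Q̇_H = 38200 W = 38.20 kW, so COP_actual = Q̇_H/Ẇ = 38.20/4.520 = 8.451.
In absolute terms T_C = 292.85 K and T_H = 304.26 K, so ΔT = 11.41 K.
COP_Carnot = T_H/ΔT = 304.26/11.41 = 26.66.
η_II = COP_actual/COP_Carnot = 8.451/26.66 = 0.3170.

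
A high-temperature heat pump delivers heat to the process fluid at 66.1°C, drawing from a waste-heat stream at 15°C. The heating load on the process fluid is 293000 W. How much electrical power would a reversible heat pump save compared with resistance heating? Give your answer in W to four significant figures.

In absolute terms T_C = 288.15 K and T_H = 339.25 K, so ΔT = 51.10 K.
COP_Carnot = T_H/ΔT = 339.25/51.10 = 6.639.
Resistance heating needs Ẇ_res = Q̇_H = 293000 W; the reversible heat pump needs only Ẇ_hp = Q̇_H/COP = 44130 W.
Saving = 293000 − 44130 = 248900 W.

248900 W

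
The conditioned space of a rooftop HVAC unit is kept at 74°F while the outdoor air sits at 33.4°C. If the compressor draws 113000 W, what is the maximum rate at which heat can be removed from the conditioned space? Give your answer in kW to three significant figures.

In absolute terms T_C = 296.48 K and T_H = 306.55 K, so ΔT = 10.07 K.
COP_Carnot = T_C/ΔT = 296.48/10.07 = 29.45.
Q̇_max = COP_Carnot × Ẇ = 29.45 × 113000 W = 3328000 W = 3328 kW.

3330 kW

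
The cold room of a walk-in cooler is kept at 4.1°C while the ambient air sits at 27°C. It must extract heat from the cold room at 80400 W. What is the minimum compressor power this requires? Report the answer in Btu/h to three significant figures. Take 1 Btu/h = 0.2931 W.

In absolute terms T_C = 277.25 K and T_H = 300.15 K, so ΔT = 22.90 K.
COP_Carnot = T_C/ΔT = 277.25/22.90 = 12.11.
Ẇ_min = Q̇/COP_Carnot = 80400/12.11 = 6641 W = 22660 Btu/h.

22700 Btu/h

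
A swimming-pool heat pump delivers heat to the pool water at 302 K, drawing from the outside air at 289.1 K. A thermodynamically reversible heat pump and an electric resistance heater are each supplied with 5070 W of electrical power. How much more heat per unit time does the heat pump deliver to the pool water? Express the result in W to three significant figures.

114000 W

The reservoir spacing is ΔT = 302 − 289.1 = 12.90 K.
COP_Carnot = T_H/ΔT = 302.00/12.90 = 23.41.
The heat pump delivers Q̇_H = COP × Ẇ = 118700 W; the resistance heater delivers Ẇ = 5070 W.
Extra = (COP − 1)·Ẇ = 113600 W.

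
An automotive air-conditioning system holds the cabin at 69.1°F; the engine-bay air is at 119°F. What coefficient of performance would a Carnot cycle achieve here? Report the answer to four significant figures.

In absolute terms T_C = 293.76 K and T_H = 321.48 K, so ΔT = 27.72 K.
For a reversible cycle, COP_Carnot = T_C/ΔT = 293.76/27.72 = 10.60.

10.60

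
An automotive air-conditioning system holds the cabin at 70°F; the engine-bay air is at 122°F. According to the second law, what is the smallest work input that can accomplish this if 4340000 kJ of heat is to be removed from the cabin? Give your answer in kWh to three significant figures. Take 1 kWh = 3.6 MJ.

118 kWh

In absolute terms T_C = 294.26 K and T_H = 323.15 K, so ΔT = 28.89 K.
The reversible limit is COP_R = T_C/ΔT = 10.19, so W_min = Q_C/COP = Q_C·ΔT/T_C.
W_min = 4340000 × 28.89/294.26 = 426100 kJ = 118.4 kWh.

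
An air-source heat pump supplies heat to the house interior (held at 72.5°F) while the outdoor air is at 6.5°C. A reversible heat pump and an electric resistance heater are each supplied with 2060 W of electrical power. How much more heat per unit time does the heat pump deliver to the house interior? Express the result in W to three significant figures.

In absolute terms T_C = 279.65 K and T_H = 295.65 K, so ΔT = 16.00 K.
COP_Carnot = T_H/ΔT = 295.65/16.00 = 18.48.
The heat pump delivers Q̇_H = COP × Ẇ = 38060 W; the resistance heater delivers Ẇ = 2060 W.
Extra = (COP − 1)·Ẇ = 36000 W.

36000 W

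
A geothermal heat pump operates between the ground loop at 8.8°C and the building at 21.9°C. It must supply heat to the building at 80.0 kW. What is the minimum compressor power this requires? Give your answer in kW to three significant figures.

3.55 kW

In absolute terms T_C = 281.95 K and T_H = 295.05 K, so ΔT = 13.10 K.
COP_Carnot = T_H/ΔT = 295.05/13.10 = 22.52.
Ẇ_min = Q̇/COP_Carnot = 80.00/22.52 = 3.552 kW.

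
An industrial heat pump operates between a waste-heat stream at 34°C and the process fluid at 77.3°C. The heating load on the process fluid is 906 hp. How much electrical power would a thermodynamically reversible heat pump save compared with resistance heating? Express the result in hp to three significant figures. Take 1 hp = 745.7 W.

In absolute terms T_C = 307.15 K and T_H = 350.45 K, so ΔT = 43.30 K.
COP_Carnot = T_H/ΔT = 350.45/43.30 = 8.094.
Resistance heating needs Ẇ_res = Q̇_H = 906.0 hp; the reversible heat pump needs only Ẇ_hp = Q̇_H/COP = 111.9 hp.
Saving = 906.0 − 111.9 = 794.1 hp.

794 hp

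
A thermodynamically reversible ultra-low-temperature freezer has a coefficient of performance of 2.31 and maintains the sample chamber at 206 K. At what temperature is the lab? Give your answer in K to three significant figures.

295 K

COP_R = T_C/(T_H − T_C) gives T_H − T_C = T_C/COP.
With T_C = 206.00 K, T_H = 206.00 × (1 + 1/2.31) = 295.18 K.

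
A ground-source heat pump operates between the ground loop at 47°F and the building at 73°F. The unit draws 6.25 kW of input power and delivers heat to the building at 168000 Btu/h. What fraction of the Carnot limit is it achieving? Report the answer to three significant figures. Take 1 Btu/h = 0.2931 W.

0.385

Converting, Q̇_H = 168000 Btu/h = 49.24 kW, so COP_actual = Q̇_H/Ẇ = 49.24/6.250 = 7.879.
In absolute terms T_C = 281.48 K and T_H = 295.93 K, so ΔT = 14.44 K.
COP_Carnot = T_H/ΔT = 295.93/14.44 = 20.49.
η_II = COP_actual/COP_Carnot = 7.879/20.49 = 0.3846.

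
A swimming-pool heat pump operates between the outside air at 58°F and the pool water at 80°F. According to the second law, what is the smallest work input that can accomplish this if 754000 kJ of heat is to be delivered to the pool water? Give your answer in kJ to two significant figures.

31000 kJ

In absolute terms T_C = 287.59 K and T_H = 299.82 K, so ΔT = 12.22 K.
The reversible limit is COP_HP = T_H/ΔT = 24.53, so W_min = Q_H/COP = Q_H·ΔT/T_H.
W_min = 754000 × 12.22/299.82 = 30740 kJ.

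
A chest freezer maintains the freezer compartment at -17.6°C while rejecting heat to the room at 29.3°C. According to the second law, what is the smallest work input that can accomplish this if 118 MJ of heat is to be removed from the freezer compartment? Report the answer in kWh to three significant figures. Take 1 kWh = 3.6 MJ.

In absolute terms T_C = 255.55 K and T_H = 302.45 K, so ΔT = 46.90 K.
The reversible limit is COP_R = T_C/ΔT = 5.449, so W_min = Q_C/COP = Q_C·ΔT/T_C.
W_min = 118.0 × 46.90/255.55 = 21.66 MJ = 6.016 kWh.

6.02 kWh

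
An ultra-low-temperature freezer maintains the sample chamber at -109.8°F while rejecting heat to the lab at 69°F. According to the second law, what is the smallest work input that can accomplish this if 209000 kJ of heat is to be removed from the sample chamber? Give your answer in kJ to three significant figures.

107000 kJ

In absolute terms T_C = 194.37 K and T_H = 293.71 K, so ΔT = 99.33 K.
The reversible limit is COP_R = T_C/ΔT = 1.957, so W_min = Q_C/COP = Q_C·ΔT/T_C.
W_min = 209000 × 99.33/194.37 = 106800 kJ.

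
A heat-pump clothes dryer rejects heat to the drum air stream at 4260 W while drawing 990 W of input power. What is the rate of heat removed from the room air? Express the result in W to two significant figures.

3300 W

For a cyclic device the first law requires Q̇_H = Q̇_C + Ẇ.
Q̇_C = Q̇_H − Ẇ = 3270 W.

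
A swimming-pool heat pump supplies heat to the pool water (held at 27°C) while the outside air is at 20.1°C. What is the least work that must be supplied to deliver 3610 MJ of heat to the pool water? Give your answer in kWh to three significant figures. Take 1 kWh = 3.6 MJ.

In absolute terms T_C = 293.25 K and T_H = 300.15 K, so ΔT = 6.900 K.
The reversible limit is COP_HP = T_H/ΔT = 43.50, so W_min = Q_H/COP = Q_H·ΔT/T_H.
W_min = 3610 × 6.900/300.15 = 82.99 MJ = 23.05 kWh.

23.1 kWh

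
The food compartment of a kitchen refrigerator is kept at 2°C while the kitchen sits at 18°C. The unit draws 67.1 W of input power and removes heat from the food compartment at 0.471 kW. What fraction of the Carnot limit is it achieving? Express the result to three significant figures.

0.408

Converting, Q̇_C = 0.4710 kW = 471.0 W, so COP_actual = Q̇_C/Ẇ = 471.0/67.10 = 7.019.
In absolute terms T_C = 275.15 K and T_H = 291.15 K, so ΔT = 16.00 K.
COP_Carnot = T_C/ΔT = 275.15/16.00 = 17.20.
η_II = COP_actual/COP_Carnot = 7.019/17.20 = 0.4082.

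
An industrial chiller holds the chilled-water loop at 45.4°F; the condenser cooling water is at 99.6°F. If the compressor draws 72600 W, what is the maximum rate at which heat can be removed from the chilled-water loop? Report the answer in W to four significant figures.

In absolute terms T_C = 280.59 K and T_H = 310.71 K, so ΔT = 30.11 K.
COP_Carnot = T_C/ΔT = 280.59/30.11 = 9.319.
Q̇_max = COP_Carnot × Ẇ = 9.319 × 72600 W = 676500 W.

676500 W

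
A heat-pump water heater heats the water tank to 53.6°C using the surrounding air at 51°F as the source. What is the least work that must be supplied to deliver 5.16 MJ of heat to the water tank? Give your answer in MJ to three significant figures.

In absolute terms T_C = 283.71 K and T_H = 326.75 K, so ΔT = 43.04 K.
The reversible limit is COP_HP = T_H/ΔT = 7.591, so W_min = Q_H/COP = Q_H·ΔT/T_H.
W_min = 5.160 × 43.04/326.75 = 0.6798 MJ.

0.680 MJ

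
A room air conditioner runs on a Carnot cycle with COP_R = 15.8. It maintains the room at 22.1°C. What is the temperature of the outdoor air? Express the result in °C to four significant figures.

COP_R = T_C/(T_H − T_C) gives T_H − T_C = T_C/COP.
With T_C = 295.25 K, T_H = 295.25 × (1 + 1/15.8) = 313.94 K.
Converting, 313.94 K = 40.79°C.

40.79 °C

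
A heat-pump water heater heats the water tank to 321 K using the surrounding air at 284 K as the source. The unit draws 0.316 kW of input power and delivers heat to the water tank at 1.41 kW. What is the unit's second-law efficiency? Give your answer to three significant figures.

0.514

COP_actual = Q̇_H/Ẇ = 1.410/0.3160 = 4.462.
The reservoir spacing is ΔT = 321 − 284 = 37.00 K.
COP_Carnot = T_H/ΔT = 321.00/37.00 = 8.676.
η_II = COP_actual/COP_Carnot = 4.462/8.676 = 0.5143.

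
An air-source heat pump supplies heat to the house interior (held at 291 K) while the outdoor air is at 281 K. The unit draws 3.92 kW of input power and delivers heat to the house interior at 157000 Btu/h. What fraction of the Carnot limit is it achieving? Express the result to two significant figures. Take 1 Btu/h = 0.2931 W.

0.40

Converting, Q̇_H = 157000 Btu/h = 46.02 kW, so COP_actual = Q̇_H/Ẇ = 46.02/3.920 = 11.74.
The reservoir spacing is ΔT = 291 − 281 = 10.00 K.
COP_Carnot = T_H/ΔT = 291.00/10.00 = 29.10.
η_II = COP_actual/COP_Carnot = 11.74/29.10 = 0.4034.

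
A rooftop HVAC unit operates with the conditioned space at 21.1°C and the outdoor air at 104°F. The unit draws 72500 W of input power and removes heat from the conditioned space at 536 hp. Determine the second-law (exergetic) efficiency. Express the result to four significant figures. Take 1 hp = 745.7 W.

Converting, Q̇_C = 536.0 hp = 399700 W, so COP_actual = Q̇_C/Ẇ = 399700/72500 = 5.513.
In absolute terms T_C = 294.25 K and T_H = 313.15 K, so ΔT = 18.90 K.
COP_Carnot = T_C/ΔT = 294.25/18.90 = 15.57.
η_II = COP_actual/COP_Carnot = 5.513/15.57 = 0.3541.

0.3541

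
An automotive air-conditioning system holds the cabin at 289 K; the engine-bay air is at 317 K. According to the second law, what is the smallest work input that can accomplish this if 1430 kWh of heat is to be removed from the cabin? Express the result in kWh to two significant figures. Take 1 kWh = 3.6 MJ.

The reservoir spacing is ΔT = 317 − 289 = 28.00 K.
The reversible limit is COP_R = T_C/ΔT = 10.32, so W_min = Q_C/COP = Q_C·ΔT/T_C.
W_min = 1430 × 28.00/289.00 = 138.5 kWh.

140 kWh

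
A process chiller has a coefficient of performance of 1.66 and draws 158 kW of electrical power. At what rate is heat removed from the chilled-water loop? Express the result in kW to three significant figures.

Q̇_C = COP × Ẇ = 1.66 × 158.0 = 262.3 kW.

262 kW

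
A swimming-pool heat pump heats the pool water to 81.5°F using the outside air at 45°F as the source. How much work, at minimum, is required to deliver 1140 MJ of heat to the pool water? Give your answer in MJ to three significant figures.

In absolute terms T_C = 280.37 K and T_H = 300.65 K, so ΔT = 20.28 K.
The reversible limit is COP_HP = T_H/ΔT = 14.83, so W_min = Q_H/COP = Q_H·ΔT/T_H.
W_min = 1140 × 20.28/300.65 = 76.89 MJ.

76.9 MJ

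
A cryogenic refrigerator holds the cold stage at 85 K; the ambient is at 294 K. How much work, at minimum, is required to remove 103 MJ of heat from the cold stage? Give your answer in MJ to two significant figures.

The reservoir spacing is ΔT = 294 − 85 = 209.0 K.
The reversible limit is COP_R = T_C/ΔT = 0.4067, so W_min = Q_C/COP = Q_C·ΔT/T_C.
W_min = 103.0 × 209.0/85.00 = 253.3 MJ.

250 MJ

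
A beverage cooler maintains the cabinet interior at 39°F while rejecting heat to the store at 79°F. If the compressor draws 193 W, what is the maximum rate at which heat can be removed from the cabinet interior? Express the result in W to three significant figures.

In absolute terms T_C = 277.04 K and T_H = 299.26 K, so ΔT = 22.22 K.
COP_Carnot = T_C/ΔT = 277.04/22.22 = 12.47.
Q̇_max = COP_Carnot × Ẇ = 12.47 × 193.0 W = 2406 W.

2410 W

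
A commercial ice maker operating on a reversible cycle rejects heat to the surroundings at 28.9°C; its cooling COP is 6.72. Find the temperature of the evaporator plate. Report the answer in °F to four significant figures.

13.59 °F

For a Carnot refrigerator COP_R = T_C/(T_H − T_C), so T_C = COP·T_H/(1 + COP).
With T_H = 302.05 K, T_C = 6.72 × 302.05/7.720 = 262.92 K.
Converting, 262.92 K = 13.59°F.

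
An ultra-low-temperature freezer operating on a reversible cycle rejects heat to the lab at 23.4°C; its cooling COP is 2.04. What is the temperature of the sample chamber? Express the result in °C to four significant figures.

-74.15 °C

For a Carnot refrigerator COP_R = T_C/(T_H − T_C), so T_C = COP·T_H/(1 + COP).
With T_H = 296.55 K, T_C = 2.04 × 296.55/3.040 = 199.00 K.
Converting, 199.00 K = -74.15°C.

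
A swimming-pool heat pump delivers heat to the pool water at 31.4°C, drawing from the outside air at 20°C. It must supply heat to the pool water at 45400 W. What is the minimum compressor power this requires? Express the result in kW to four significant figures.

1.699 kW

In absolute terms T_C = 293.15 K and T_H = 304.55 K, so ΔT = 11.40 K.
COP_Carnot = T_H/ΔT = 304.55/11.40 = 26.71.
Ẇ_min = Q̇/COP_Carnot = 45400/26.71 = 1699 W = 1.699 kW.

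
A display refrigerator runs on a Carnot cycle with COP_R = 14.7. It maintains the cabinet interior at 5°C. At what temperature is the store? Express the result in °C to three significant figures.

23.9 °C

COP_R = T_C/(T_H − T_C) gives T_H − T_C = T_C/COP.
With T_C = 278.15 K, T_H = 278.15 × (1 + 1/14.7) = 297.07 K.
Converting, 297.07 K = 23.92°C.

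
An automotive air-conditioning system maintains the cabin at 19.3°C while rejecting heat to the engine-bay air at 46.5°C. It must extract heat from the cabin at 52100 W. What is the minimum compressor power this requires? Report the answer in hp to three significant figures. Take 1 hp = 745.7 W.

In absolute terms T_C = 292.45 K and T_H = 319.65 K, so ΔT = 27.20 K.
COP_Carnot = T_C/ΔT = 292.45/27.20 = 10.75.
Ẇ_min = Q̇/COP_Carnot = 52100/10.75 = 4846 W = 6.498 hp.

6.50 hp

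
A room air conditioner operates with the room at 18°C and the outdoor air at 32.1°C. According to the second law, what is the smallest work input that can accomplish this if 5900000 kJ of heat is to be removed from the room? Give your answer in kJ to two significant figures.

290000 kJ

In absolute terms T_C = 291.15 K and T_H = 305.25 K, so ΔT = 14.10 K.
The reversible limit is COP_R = T_C/ΔT = 20.65, so W_min = Q_C/COP = Q_C·ΔT/T_C.
W_min = 5900000 × 14.10/291.15 = 285700 kJ.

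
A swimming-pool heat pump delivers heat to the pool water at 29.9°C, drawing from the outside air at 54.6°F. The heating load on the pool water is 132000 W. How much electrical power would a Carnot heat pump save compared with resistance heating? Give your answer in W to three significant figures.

124000 W

In absolute terms T_C = 285.71 K and T_H = 303.05 K, so ΔT = 17.34 K.
COP_Carnot = T_H/ΔT = 303.05/17.34 = 17.47.
Resistance heating needs Ẇ_res = Q̇_H = 132000 W; the reversible heat pump needs only Ẇ_hp = Q̇_H/COP = 7555 W.
Saving = 132000 − 7555 = 124400 W.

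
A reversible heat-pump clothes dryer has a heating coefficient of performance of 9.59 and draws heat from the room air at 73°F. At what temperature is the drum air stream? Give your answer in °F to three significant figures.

135 °F

COP_HP = T_H/(T_H − T_C) rearranges to T_H = COP·T_C/(COP − 1).
With T_C = 295.93 K, T_H = 9.59 × 295.93/8.590 = 330.38 K.
Converting, 330.38 K = 135.01°F.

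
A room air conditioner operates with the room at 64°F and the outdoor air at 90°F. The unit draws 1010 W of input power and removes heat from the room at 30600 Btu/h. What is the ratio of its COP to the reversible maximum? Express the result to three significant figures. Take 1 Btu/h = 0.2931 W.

0.441

Converting, Q̇_C = 30600 Btu/h = 8969 W, so COP_actual = Q̇_C/Ẇ = 8969/1010 = 8.880.
In absolute terms T_C = 290.93 K and T_H = 305.37 K, so ΔT = 14.44 K.
COP_Carnot = T_C/ΔT = 290.93/14.44 = 20.14.
η_II = COP_actual/COP_Carnot = 8.880/20.14 = 0.4409.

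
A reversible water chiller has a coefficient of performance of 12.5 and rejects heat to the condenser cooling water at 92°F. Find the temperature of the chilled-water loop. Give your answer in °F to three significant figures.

51.1 °F

For a Carnot refrigerator COP_R = T_C/(T_H − T_C), so T_C = COP·T_H/(1 + COP).
With T_H = 306.48 K, T_C = 12.5 × 306.48/13.50 = 283.78 K.
Converting, 283.78 K = 51.14°F.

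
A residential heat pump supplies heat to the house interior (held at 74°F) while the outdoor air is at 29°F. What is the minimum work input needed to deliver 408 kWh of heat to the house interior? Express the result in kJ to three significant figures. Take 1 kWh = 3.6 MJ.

124000 kJ

In absolute terms T_C = 271.48 K and T_H = 296.48 K, so ΔT = 25.00 K.
The reversible limit is COP_HP = T_H/ΔT = 11.86, so W_min = Q_H/COP = Q_H·ΔT/T_H.
W_min = 408.0 × 25.00/296.48 = 34.40 kWh = 123900 kJ.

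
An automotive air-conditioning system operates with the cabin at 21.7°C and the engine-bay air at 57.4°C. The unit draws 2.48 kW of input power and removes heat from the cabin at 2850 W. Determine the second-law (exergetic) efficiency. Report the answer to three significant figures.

Converting, Q̇_C = 2850 W = 2.850 kW, so COP_actual = Q̇_C/Ẇ = 2.850/2.480 = 1.149.
In absolute terms T_C = 294.85 K and T_H = 330.55 K, so ΔT = 35.70 K.
COP_Carnot = T_C/ΔT = 294.85/35.70 = 8.259.
η_II = COP_actual/COP_Carnot = 1.149/8.259 = 0.1391.

0.139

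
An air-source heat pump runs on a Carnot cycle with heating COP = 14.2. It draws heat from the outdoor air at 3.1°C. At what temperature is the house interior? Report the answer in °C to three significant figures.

24.0 °C

COP_HP = T_H/(T_H − T_C) rearranges to T_H = COP·T_C/(COP − 1).
With T_C = 276.25 K, T_H = 14.2 × 276.25/13.20 = 297.18 K.
Converting, 297.18 K = 24.03°C.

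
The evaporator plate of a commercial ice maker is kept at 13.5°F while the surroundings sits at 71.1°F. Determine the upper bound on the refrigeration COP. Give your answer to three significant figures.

8.21

In absolute terms T_C = 262.87 K and T_H = 294.87 K, so ΔT = 32.00 K.
For a reversible cycle, COP_Carnot = T_C/ΔT = 262.87/32.00 = 8.215.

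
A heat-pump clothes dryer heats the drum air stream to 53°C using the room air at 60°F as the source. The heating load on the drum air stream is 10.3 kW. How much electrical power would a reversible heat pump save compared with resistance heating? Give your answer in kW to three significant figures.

9.12 kW

In absolute terms T_C = 288.71 K and T_H = 326.15 K, so ΔT = 37.44 K.
COP_Carnot = T_H/ΔT = 326.15/37.44 = 8.710.
Resistance heating needs Ẇ_res = Q̇_H = 10.30 kW; the reversible heat pump needs only Ẇ_hp = Q̇_H/COP = 1.183 kW.
Saving = 10.30 − 1.183 = 9.117 kW.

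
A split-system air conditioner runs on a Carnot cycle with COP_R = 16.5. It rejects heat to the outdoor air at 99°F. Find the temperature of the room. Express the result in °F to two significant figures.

67 °F

For a Carnot refrigerator COP_R = T_C/(T_H − T_C), so T_C = COP·T_H/(1 + COP).
With T_H = 310.37 K, T_C = 16.5 × 310.37/17.50 = 292.64 K.
Converting, 292.64 K = 67.08°F.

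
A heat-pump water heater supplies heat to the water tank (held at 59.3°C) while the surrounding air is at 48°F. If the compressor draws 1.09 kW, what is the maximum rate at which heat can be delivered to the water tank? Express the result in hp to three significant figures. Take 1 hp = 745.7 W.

In absolute terms T_C = 282.04 K and T_H = 332.45 K, so ΔT = 50.41 K.
COP_Carnot = T_H/ΔT = 332.45/50.41 = 6.595.
Q̇_max = COP_Carnot × Ẇ = 6.595 × 1.090 kW = 7.188 kW = 9.640 hp.

9.64 hp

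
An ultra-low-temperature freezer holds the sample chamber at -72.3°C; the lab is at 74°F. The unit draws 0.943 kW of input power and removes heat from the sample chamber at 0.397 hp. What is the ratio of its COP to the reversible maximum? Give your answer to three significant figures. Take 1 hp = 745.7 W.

Converting, Q̇_C = 0.3970 hp = 0.2960 kW, so COP_actual = Q̇_C/Ẇ = 0.2960/0.9430 = 0.3139.
In absolute terms T_C = 200.85 K and T_H = 296.48 K, so ΔT = 95.63 K.
COP_Carnot = T_C/ΔT = 200.85/95.63 = 2.100.
η_II = COP_actual/COP_Carnot = 0.3139/2.100 = 0.1495.

0.149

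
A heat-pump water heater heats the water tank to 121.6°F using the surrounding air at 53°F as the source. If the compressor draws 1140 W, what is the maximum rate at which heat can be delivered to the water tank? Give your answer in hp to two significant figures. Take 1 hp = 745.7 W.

13 hp

In absolute terms T_C = 284.82 K and T_H = 322.93 K, so ΔT = 38.11 K.
COP_Carnot = T_H/ΔT = 322.93/38.11 = 8.473.
Q̇_max = COP_Carnot × Ẇ = 8.473 × 1140 W = 9660 W = 12.95 hp.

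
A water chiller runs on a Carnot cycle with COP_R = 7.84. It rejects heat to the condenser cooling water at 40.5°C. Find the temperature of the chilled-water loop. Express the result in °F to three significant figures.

41.0 °F

For a Carnot refrigerator COP_R = T_C/(T_H − T_C), so T_C = COP·T_H/(1 + COP).
With T_H = 313.65 K, T_C = 7.84 × 313.65/8.840 = 278.17 K.
Converting, 278.17 K = 41.03°F.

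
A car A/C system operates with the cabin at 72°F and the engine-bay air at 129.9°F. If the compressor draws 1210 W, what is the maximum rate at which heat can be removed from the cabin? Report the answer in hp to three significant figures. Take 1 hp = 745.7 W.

14.9 hp

In absolute terms T_C = 295.37 K and T_H = 327.54 K, so ΔT = 32.17 K.
COP_Carnot = T_C/ΔT = 295.37/32.17 = 9.183.
Q̇_max = COP_Carnot × Ẇ = 9.183 × 1210 W = 11110 W = 14.90 hp.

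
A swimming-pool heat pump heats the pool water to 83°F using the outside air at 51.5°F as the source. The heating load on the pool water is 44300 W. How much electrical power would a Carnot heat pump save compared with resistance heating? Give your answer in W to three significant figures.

In absolute terms T_C = 283.98 K and T_H = 301.48 K, so ΔT = 17.50 K.
COP_Carnot = T_H/ΔT = 301.48/17.50 = 17.23.
Resistance heating needs Ẇ_res = Q̇_H = 44300 W; the reversible heat pump needs only Ẇ_hp = Q̇_H/COP = 2571 W.
Saving = 44300 − 2571 = 41730 W.

41700 W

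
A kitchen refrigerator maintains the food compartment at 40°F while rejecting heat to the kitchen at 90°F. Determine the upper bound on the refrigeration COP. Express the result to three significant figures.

9.99

In absolute terms T_C = 277.59 K and T_H = 305.37 K, so ΔT = 27.78 K.
For a reversible cycle, COP_Carnot = T_C/ΔT = 277.59/27.78 = 9.993.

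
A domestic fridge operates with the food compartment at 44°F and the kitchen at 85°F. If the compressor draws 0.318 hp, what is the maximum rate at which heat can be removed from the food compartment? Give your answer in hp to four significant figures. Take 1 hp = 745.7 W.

3.907 hp

In absolute terms T_C = 279.82 K and T_H = 302.59 K, so ΔT = 22.78 K.
COP_Carnot = T_C/ΔT = 279.82/22.78 = 12.28.
Q̇_max = COP_Carnot × Ẇ = 12.28 × 0.3180 hp = 3.907 hp.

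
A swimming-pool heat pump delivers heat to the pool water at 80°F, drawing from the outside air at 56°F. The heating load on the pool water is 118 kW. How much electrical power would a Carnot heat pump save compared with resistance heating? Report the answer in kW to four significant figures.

112.8 kW

In absolute terms T_C = 286.48 K and T_H = 299.82 K, so ΔT = 13.33 K.
COP_Carnot = T_H/ΔT = 299.82/13.33 = 22.49.
Resistance heating needs Ẇ_res = Q̇_H = 118.0 kW; the reversible heat pump needs only Ẇ_hp = Q̇_H/COP = 5.248 kW.
Saving = 118.0 − 5.248 = 112.8 kW.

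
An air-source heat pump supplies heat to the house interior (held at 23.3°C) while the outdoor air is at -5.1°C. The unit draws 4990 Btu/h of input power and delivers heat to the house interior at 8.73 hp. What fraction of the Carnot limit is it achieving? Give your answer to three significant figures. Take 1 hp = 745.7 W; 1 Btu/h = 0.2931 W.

0.426

Converting, Q̇_H = 8.730 hp = 22210 Btu/h, so COP_actual = Q̇_H/Ẇ = 22210/4990 = 4.451.
In absolute terms T_C = 268.05 K and T_H = 296.45 K, so ΔT = 28.40 K.
COP_Carnot = T_H/ΔT = 296.45/28.40 = 10.44.
η_II = COP_actual/COP_Carnot = 4.451/10.44 = 0.4264.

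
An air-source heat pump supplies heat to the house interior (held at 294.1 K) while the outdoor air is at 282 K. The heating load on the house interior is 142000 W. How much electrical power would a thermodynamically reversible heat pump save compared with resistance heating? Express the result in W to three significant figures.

The reservoir spacing is ΔT = 294.1 − 282 = 12.10 K.
COP_Carnot = T_H/ΔT = 294.10/12.10 = 24.31.
Resistance heating needs Ẇ_res = Q̇_H = 142000 W; the reversible heat pump needs only Ẇ_hp = Q̇_H/COP = 5842 W.
Saving = 142000 − 5842 = 136200 W.

136000 W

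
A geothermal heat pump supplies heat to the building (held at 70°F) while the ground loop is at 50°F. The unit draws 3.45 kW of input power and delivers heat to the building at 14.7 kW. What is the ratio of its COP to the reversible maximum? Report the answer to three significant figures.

COP_actual = Q̇_H/Ẇ = 14.70/3.450 = 4.261.
In absolute terms T_C = 283.15 K and T_H = 294.26 K, so ΔT = 11.11 K.
COP_Carnot = T_H/ΔT = 294.26/11.11 = 26.48.
η_II = COP_actual/COP_Carnot = 4.261/26.48 = 0.1609.

0.161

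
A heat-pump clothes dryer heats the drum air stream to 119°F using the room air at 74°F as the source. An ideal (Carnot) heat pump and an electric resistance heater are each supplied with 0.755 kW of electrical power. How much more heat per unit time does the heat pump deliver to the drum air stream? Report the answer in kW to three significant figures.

8.95 kW

In absolute terms T_C = 296.48 K and T_H = 321.48 K, so ΔT = 25.00 K.
COP_Carnot = T_H/ΔT = 321.48/25.00 = 12.86.
The heat pump delivers Q̇_H = COP × Ẇ = 9.709 kW; the resistance heater delivers Ẇ = 0.7550 kW.
Extra = (COP − 1)·Ẇ = 8.954 kW.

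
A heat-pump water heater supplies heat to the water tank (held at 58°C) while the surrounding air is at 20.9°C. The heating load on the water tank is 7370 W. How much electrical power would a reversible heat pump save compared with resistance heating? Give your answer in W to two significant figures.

6500 W

In absolute terms T_C = 294.05 K and T_H = 331.15 K, so ΔT = 37.10 K.
COP_Carnot = T_H/ΔT = 331.15/37.10 = 8.926.
Resistance heating needs Ẇ_res = Q̇_H = 7370 W; the reversible heat pump needs only Ẇ_hp = Q̇_H/COP = 825.7 W.
Saving = 7370 − 825.7 = 6544 W.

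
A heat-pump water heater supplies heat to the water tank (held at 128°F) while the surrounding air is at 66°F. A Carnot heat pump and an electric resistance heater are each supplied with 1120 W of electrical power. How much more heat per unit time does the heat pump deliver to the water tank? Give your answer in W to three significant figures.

9500 W

In absolute terms T_C = 292.04 K and T_H = 326.48 K, so ΔT = 34.44 K.
COP_Carnot = T_H/ΔT = 326.48/34.44 = 9.479.
The heat pump delivers Q̇_H = COP × Ẇ = 10620 W; the resistance heater delivers Ẇ = 1120 W.
Extra = (COP − 1)·Ẇ = 9496 W.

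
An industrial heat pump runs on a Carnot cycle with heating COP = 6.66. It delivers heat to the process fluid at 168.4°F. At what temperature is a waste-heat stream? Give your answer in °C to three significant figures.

23.4 °C

COP_HP = T_H/(T_H − T_C) gives T_H − T_C = T_H/COP.
With T_H = 348.93 K, T_C = 348.93 × (1 − 1/6.66) = 296.54 K.
Converting, 296.54 K = 23.39°C.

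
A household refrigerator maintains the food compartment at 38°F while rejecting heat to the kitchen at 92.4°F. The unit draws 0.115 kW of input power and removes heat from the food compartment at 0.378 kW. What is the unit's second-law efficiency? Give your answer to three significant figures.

COP_actual = Q̇_C/Ẇ = 0.3780/0.1150 = 3.287.
In absolute terms T_C = 276.48 K and T_H = 306.71 K, so ΔT = 30.22 K.
COP_Carnot = T_C/ΔT = 276.48/30.22 = 9.148.
η_II = COP_actual/COP_Carnot = 3.287/9.148 = 0.3593.

0.359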